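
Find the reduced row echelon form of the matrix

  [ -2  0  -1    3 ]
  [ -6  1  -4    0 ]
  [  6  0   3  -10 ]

[[1, 0, 1/2, 0], [0, 1, -1, 0], [0, 0, 0, 1]]

ρ1 := -1/2·ρ1
  [  1  0  1/2  -3/2 ]
  [ -6  1   -4     0 ]
  [  6  0    3   -10 ]
ρ2 := ρ2 + 6·ρ1
  [ 1  0  1/2  -3/2 ]
  [ 0  1   -1    -9 ]
  [ 6  0    3   -10 ]
ρ3 := ρ3 − 6·ρ1
  [ 1  0  1/2  -3/2 ]
  [ 0  1   -1    -9 ]
  [ 0  0    0    -1 ]
ρ3 := -1·ρ3
  [ 1  0  1/2  -3/2 ]
  [ 0  1   -1    -9 ]
  [ 0  0    0     1 ]
ρ2 := ρ2 + 9·ρ3
  [ 1  0  1/2  -3/2 ]
  [ 0  1   -1     0 ]
  [ 0  0    0     1 ]
ρ1 := ρ1 + 3/2·ρ3
  [ 1  0  1/2  0 ]
  [ 0  1   -1  0 ]
  [ 0  0    0  1 ]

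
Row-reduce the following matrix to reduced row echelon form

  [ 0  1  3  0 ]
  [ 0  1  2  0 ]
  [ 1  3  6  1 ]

[[1, 0, 0, 1], [0, 1, 0, 0], [0, 0, 1, 0]]

R1 ↔ R3
  [ 1  3  6  1 ]
  [ 0  1  2  0 ]
  [ 0  1  3  0 ]
R3 → R3 − R2
  [ 1  3  6  1 ]
  [ 0  1  2  0 ]
  [ 0  0  1  0 ]
R2 → R2 − 2·R3
  [ 1  3  6  1 ]
  [ 0  1  0  0 ]
  [ 0  0  1  0 ]
R1 → R1 − 6·R3
  [ 1  3  0  1 ]
  [ 0  1  0  0 ]
  [ 0  0  1  0 ]
R1 → R1 − 3·R2
  [ 1  0  0  1 ]
  [ 0  1  0  0 ]
  [ 0  0  1  0 ]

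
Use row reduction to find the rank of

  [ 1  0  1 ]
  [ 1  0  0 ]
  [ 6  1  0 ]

rank = 3

R2 -> R2 − R1
  [ 1  0   1 ]
  [ 0  0  -1 ]
  [ 6  1   0 ]
R3 -> R3 − 6·R1
  [ 1  0   1 ]
  [ 0  0  -1 ]
  [ 0  1  -6 ]
R2 ↔ R3
  [ 1  0   1 ]
  [ 0  1  -6 ]
  [ 0  0  -1 ]
R3 -> -1·R3
  [ 1  0   1 ]
  [ 0  1  -6 ]
  [ 0  0   1 ]
R2 -> R2 + 6·R3
  [ 1  0  1 ]
  [ 0  1  0 ]
  [ 0  0  1 ]
R1 -> R1 − R3
  [ 1  0  0 ]
  [ 0  1  0 ]
  [ 0  0  1 ]
The reduced form has 3 nonzero rows.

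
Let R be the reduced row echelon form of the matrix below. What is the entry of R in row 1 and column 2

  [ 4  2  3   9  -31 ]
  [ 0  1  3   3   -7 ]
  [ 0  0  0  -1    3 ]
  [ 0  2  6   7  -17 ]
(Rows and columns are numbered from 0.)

R1 → 1/4·R1
  [ 1  1/2  3/4  9/4  -31/4 ]
  [ 0    1    3    3     -7 ]
  [ 0    0    0   -1      3 ]
  [ 0    2    6    7    -17 ]
R4 → R4 − 2·R2
  [ 1  1/2  3/4  9/4  -31/4 ]
  [ 0    1    3    3     -7 ]
  [ 0    0    0   -1      3 ]
  [ 0    0    0    1     -3 ]
R3 → -1·R3
  [ 1  1/2  3/4  9/4  -31/4 ]
  [ 0    1    3    3     -7 ]
  [ 0    0    0    1     -3 ]
  [ 0    0    0    1     -3 ]
R4 → R4 − R3
  [ 1  1/2  3/4  9/4  -31/4 ]
  [ 0    1    3    3     -7 ]
  [ 0    0    0    1     -3 ]
  [ 0    0    0    0      0 ]
R2 → R2 − 3·R3
  [ 1  1/2  3/4  9/4  -31/4 ]
  [ 0    1    3    0      2 ]
  [ 0    0    0    1     -3 ]
  [ 0    0    0    0      0 ]
R1 → R1 − 9/4·R3
  [ 1  1/2  3/4  0  -1 ]
  [ 0    1    3  0   2 ]
  [ 0    0    0  1  -3 ]
  [ 0    0    0  0   0 ]
R1 → R1 − 1/2·R2
  [ 1  0  -3/4  0  -2 ]
  [ 0  1     3  0   2 ]
  [ 0  0     0  1  -3 ]
  [ 0  0     0  0   0 ]

3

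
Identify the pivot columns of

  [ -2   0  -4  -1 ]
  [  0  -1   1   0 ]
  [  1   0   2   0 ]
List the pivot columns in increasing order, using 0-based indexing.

Multiply r1 by -1/2.
  [ 1   0  2  1/2 ]
  [ 0  -1  1    0 ]
  [ 1   0  2    0 ]
Subtract r1 from r3.
  [ 1   0  2   1/2 ]
  [ 0  -1  1     0 ]
  [ 0   0  0  -1/2 ]
Multiply r2 by -1.
  [ 1  0   2   1/2 ]
  [ 0  1  -1     0 ]
  [ 0  0   0  -1/2 ]
Multiply r3 by -2.
  [ 1  0   2  1/2 ]
  [ 0  1  -1    0 ]
  [ 0  0   0    1 ]
Subtract 1/2 times r3 from r1.
  [ 1  0   2  0 ]
  [ 0  1  -1  0 ]
  [ 0  0   0  1 ]
Pivot columns are the columns containing a leading 1.

0, 1, 3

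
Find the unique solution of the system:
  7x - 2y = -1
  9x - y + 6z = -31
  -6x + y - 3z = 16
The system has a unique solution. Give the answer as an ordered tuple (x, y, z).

Form the augmented matrix and row-reduce:
  [  7  -2   0  |   -1 ]
  [  9  -1   6  |  -31 ]
  [ -6   1  -3  |   16 ]
Multiply R1 by 1/7.
  [  1  -2/7   0  |  -1/7 ]
  [  9    -1   6  |   -31 ]
  [ -6     1  -3  |    16 ]
Subtract 9 times R1 from R2.
  [  1  -2/7   0  |    -1/7 ]
  [  0  11/7   6  |  -208/7 ]
  [ -6     1  -3  |      16 ]
Add 6 times R1 to R3.
  [ 1  -2/7   0  |    -1/7 ]
  [ 0  11/7   6  |  -208/7 ]
  [ 0  -5/7  -3  |   106/7 ]
Multiply R2 by 7/11.
  [ 1  -2/7      0  |     -1/7 ]
  [ 0     1  42/11  |  -208/11 ]
  [ 0  -5/7     -3  |    106/7 ]
Add 5/7 times R2 to R3.
  [ 1  -2/7      0  |     -1/7 ]
  [ 0     1  42/11  |  -208/11 ]
  [ 0     0  -3/11  |    18/11 ]
Multiply R3 by -11/3.
  [ 1  -2/7      0  |     -1/7 ]
  [ 0     1  42/11  |  -208/11 ]
  [ 0     0      1  |       -6 ]
Subtract 42/11 times R3 from R2.
  [ 1  -2/7  0  |  -1/7 ]
  [ 0     1  0  |     4 ]
  [ 0     0  1  |    -6 ]
Add 2/7 times R2 to R1.
  [ 1  0  0  |   1 ]
  [ 0  1  0  |   4 ]
  [ 0  0  1  |  -6 ]
Reading off the last column: x = 1, y = 4, z = -6.

(1, 4, -6)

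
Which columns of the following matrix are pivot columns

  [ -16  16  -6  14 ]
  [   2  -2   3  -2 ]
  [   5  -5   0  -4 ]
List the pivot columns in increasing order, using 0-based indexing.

0, 2, 3

R1 → -1/16·R1
  [ 1  -1  3/8  -7/8 ]
  [ 2  -2    3    -2 ]
  [ 5  -5    0    -4 ]
R2 → R2 − 2·R1
  [ 1  -1  3/8  -7/8 ]
  [ 0   0  9/4  -1/4 ]
  [ 5  -5    0    -4 ]
R3 → R3 − 5·R1
  [ 1  -1    3/8  -7/8 ]
  [ 0   0    9/4  -1/4 ]
  [ 0   0  -15/8   3/8 ]
R2 → 4/9·R2
  [ 1  -1    3/8  -7/8 ]
  [ 0   0      1  -1/9 ]
  [ 0   0  -15/8   3/8 ]
R3 → R3 + 15/8·R2
  [ 1  -1  3/8  -7/8 ]
  [ 0   0    1  -1/9 ]
  [ 0   0    0   1/6 ]
R3 → 6·R3
  [ 1  -1  3/8  -7/8 ]
  [ 0   0    1  -1/9 ]
  [ 0   0    0     1 ]
R2 → R2 + 1/9·R3
  [ 1  -1  3/8  -7/8 ]
  [ 0   0    1     0 ]
  [ 0   0    0     1 ]
R1 → R1 + 7/8·R3
  [ 1  -1  3/8  0 ]
  [ 0   0    1  0 ]
  [ 0   0    0  1 ]
R1 → R1 − 3/8·R2
  [ 1  -1  0  0 ]
  [ 0   0  1  0 ]
  [ 0   0  0  1 ]
Pivot columns are the columns containing a leading 1.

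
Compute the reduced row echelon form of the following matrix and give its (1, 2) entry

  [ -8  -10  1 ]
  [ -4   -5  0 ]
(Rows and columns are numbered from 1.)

R1 := -1/8·R1
  [  1  5/4  -1/8 ]
  [ -4   -5     0 ]
R2 := R2 + 4·R1
  [ 1  5/4  -1/8 ]
  [ 0    0  -1/2 ]
R2 := -2·R2
  [ 1  5/4  -1/8 ]
  [ 0    0     1 ]
R1 := R1 + 1/8·R2
  [ 1  5/4  0 ]
  [ 0    0  1 ]

5/4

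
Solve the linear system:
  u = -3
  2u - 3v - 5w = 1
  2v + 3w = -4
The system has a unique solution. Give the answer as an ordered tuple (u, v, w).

(-3, 1, -2)

Form the augmented matrix and row-reduce:
  [ 1   0   0  |  -3 ]
  [ 2  -3  -5  |   1 ]
  [ 0   2   3  |  -4 ]
R2 -> R2 − 2·R1
  [ 1   0   0  |  -3 ]
  [ 0  -3  -5  |   7 ]
  [ 0   2   3  |  -4 ]
R2 -> -1/3·R2
  [ 1  0    0  |    -3 ]
  [ 0  1  5/3  |  -7/3 ]
  [ 0  2    3  |    -4 ]
R3 -> R3 − 2·R2
  [ 1  0     0  |    -3 ]
  [ 0  1   5/3  |  -7/3 ]
  [ 0  0  -1/3  |   2/3 ]
R3 -> -3·R3
  [ 1  0    0  |    -3 ]
  [ 0  1  5/3  |  -7/3 ]
  [ 0  0    1  |    -2 ]
R2 -> R2 − 5/3·R3
  [ 1  0  0  |  -3 ]
  [ 0  1  0  |   1 ]
  [ 0  0  1  |  -2 ]
Reading off the last column: u = -3, v = 1, w = -2.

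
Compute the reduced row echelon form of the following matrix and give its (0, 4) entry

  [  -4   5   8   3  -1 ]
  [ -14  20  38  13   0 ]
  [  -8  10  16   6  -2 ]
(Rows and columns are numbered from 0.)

R1 := -1/4·R1
  [   1  -5/4  -2  -3/4  1/4 ]
  [ -14    20  38    13    0 ]
  [  -8    10  16     6   -2 ]
R2 := R2 + 14·R1
  [  1  -5/4  -2  -3/4  1/4 ]
  [  0   5/2  10   5/2  7/2 ]
  [ -8    10  16     6   -2 ]
R3 := R3 + 8·R1
  [ 1  -5/4  -2  -3/4  1/4 ]
  [ 0   5/2  10   5/2  7/2 ]
  [ 0     0   0     0    0 ]
R2 := 2/5·R2
  [ 1  -5/4  -2  -3/4  1/4 ]
  [ 0     1   4     1  7/5 ]
  [ 0     0   0     0    0 ]
R1 := R1 + 5/4·R2
  [ 1  0  3  1/2    2 ]
  [ 0  1  4    1  7/5 ]
  [ 0  0  0    0    0 ]

2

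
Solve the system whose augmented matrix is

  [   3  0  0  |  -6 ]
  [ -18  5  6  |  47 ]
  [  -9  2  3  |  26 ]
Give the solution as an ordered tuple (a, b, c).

ρ1 → 1/3·ρ1
  [   1  0  0  |  -2 ]
  [ -18  5  6  |  47 ]
  [  -9  2  3  |  26 ]
ρ2 → ρ2 + 18·ρ1
  [  1  0  0  |  -2 ]
  [  0  5  6  |  11 ]
  [ -9  2  3  |  26 ]
ρ3 → ρ3 + 9·ρ1
  [ 1  0  0  |  -2 ]
  [ 0  5  6  |  11 ]
  [ 0  2  3  |   8 ]
ρ2 → 1/5·ρ2
  [ 1  0    0  |    -2 ]
  [ 0  1  6/5  |  11/5 ]
  [ 0  2    3  |     8 ]
ρ3 → ρ3 − 2·ρ2
  [ 1  0    0  |    -2 ]
  [ 0  1  6/5  |  11/5 ]
  [ 0  0  3/5  |  18/5 ]
ρ3 → 5/3·ρ3
  [ 1  0    0  |    -2 ]
  [ 0  1  6/5  |  11/5 ]
  [ 0  0    1  |     6 ]
ρ2 → ρ2 − 6/5·ρ3
  [ 1  0  0  |  -2 ]
  [ 0  1  0  |  -5 ]
  [ 0  0  1  |   6 ]
Reading off the last column: a = -2, b = -5, c = 6.

(-2, -5, 6)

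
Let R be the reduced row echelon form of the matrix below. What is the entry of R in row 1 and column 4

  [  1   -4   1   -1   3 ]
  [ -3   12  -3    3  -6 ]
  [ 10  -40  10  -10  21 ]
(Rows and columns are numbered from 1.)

Add 3 times r1 to r2.
  [  1   -4   1   -1   3 ]
  [  0    0   0    0   3 ]
  [ 10  -40  10  -10  21 ]
Subtract 10 times r1 from r3.
  [ 1  -4  1  -1   3 ]
  [ 0   0  0   0   3 ]
  [ 0   0  0   0  -9 ]
Multiply r2 by 1/3.
  [ 1  -4  1  -1   3 ]
  [ 0   0  0   0   1 ]
  [ 0   0  0   0  -9 ]
Add 9 times r2 to r3.
  [ 1  -4  1  -1  3 ]
  [ 0   0  0   0  1 ]
  [ 0   0  0   0  0 ]
Subtract 3 times r2 from r1.
  [ 1  -4  1  -1  0 ]
  [ 0   0  0   0  1 ]
  [ 0   0  0   0  0 ]

-1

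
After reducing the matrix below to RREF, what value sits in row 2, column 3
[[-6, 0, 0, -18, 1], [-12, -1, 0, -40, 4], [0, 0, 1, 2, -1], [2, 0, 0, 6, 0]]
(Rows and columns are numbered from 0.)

R1 := -1/6·R1
  [   1   0  0    3  -1/6 ]
  [ -12  -1  0  -40     4 ]
  [   0   0  1    2    -1 ]
  [   2   0  0    6     0 ]
R2 := R2 + 12·R1
  [ 1   0  0   3  -1/6 ]
  [ 0  -1  0  -4     2 ]
  [ 0   0  1   2    -1 ]
  [ 2   0  0   6     0 ]
R4 := R4 − 2·R1
  [ 1   0  0   3  -1/6 ]
  [ 0  -1  0  -4     2 ]
  [ 0   0  1   2    -1 ]
  [ 0   0  0   0   1/3 ]
R2 := -1·R2
  [ 1  0  0  3  -1/6 ]
  [ 0  1  0  4    -2 ]
  [ 0  0  1  2    -1 ]
  [ 0  0  0  0   1/3 ]
R4 := 3·R4
  [ 1  0  0  3  -1/6 ]
  [ 0  1  0  4    -2 ]
  [ 0  0  1  2    -1 ]
  [ 0  0  0  0     1 ]
R3 := R3 + R4
  [ 1  0  0  3  -1/6 ]
  [ 0  1  0  4    -2 ]
  [ 0  0  1  2     0 ]
  [ 0  0  0  0     1 ]
R2 := R2 + 2·R4
  [ 1  0  0  3  -1/6 ]
  [ 0  1  0  4     0 ]
  [ 0  0  1  2     0 ]
  [ 0  0  0  0     1 ]
R1 := R1 + 1/6·R4
  [ 1  0  0  3  0 ]
  [ 0  1  0  4  0 ]
  [ 0  0  1  2  0 ]
  [ 0  0  0  0  1 ]

2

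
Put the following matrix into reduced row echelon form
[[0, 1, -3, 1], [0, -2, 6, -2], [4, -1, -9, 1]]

Swap R1 and R3.
  [ 4  -1  -9   1 ]
  [ 0  -2   6  -2 ]
  [ 0   1  -3   1 ]
Multiply R1 by 1/4.
  [ 1  -1/4  -9/4  1/4 ]
  [ 0    -2     6   -2 ]
  [ 0     1    -3    1 ]
Multiply R2 by -1/2.
  [ 1  -1/4  -9/4  1/4 ]
  [ 0     1    -3    1 ]
  [ 0     1    -3    1 ]
Subtract R2 from R3.
  [ 1  -1/4  -9/4  1/4 ]
  [ 0     1    -3    1 ]
  [ 0     0     0    0 ]
Add 1/4 times R2 to R1.
  [ 1  0  -3  1/2 ]
  [ 0  1  -3    1 ]
  [ 0  0   0    0 ]

[[1, 0, -3, 1/2], [0, 1, -3, 1], [0, 0, 0, 0]]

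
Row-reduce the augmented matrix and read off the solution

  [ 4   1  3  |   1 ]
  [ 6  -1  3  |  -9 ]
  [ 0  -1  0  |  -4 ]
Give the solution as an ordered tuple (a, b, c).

(-1, 4, 1/3)

r1 -> 1/4·r1
  [ 1  1/4  3/4  |  1/4 ]
  [ 6   -1    3  |   -9 ]
  [ 0   -1    0  |   -4 ]
r2 -> r2 − 6·r1
  [ 1   1/4   3/4  |    1/4 ]
  [ 0  -5/2  -3/2  |  -21/2 ]
  [ 0    -1     0  |     -4 ]
r2 -> -2/5·r2
  [ 1  1/4  3/4  |   1/4 ]
  [ 0    1  3/5  |  21/5 ]
  [ 0   -1    0  |    -4 ]
r3 -> r3 + r2
  [ 1  1/4  3/4  |   1/4 ]
  [ 0    1  3/5  |  21/5 ]
  [ 0    0  3/5  |   1/5 ]
r3 -> 5/3·r3
  [ 1  1/4  3/4  |   1/4 ]
  [ 0    1  3/5  |  21/5 ]
  [ 0    0    1  |   1/3 ]
r2 -> r2 − 3/5·r3
  [ 1  1/4  3/4  |  1/4 ]
  [ 0    1    0  |    4 ]
  [ 0    0    1  |  1/3 ]
r1 -> r1 − 3/4·r3
  [ 1  1/4  0  |    0 ]
  [ 0    1  0  |    4 ]
  [ 0    0  1  |  1/3 ]
r1 -> r1 − 1/4·r2
  [ 1  0  0  |   -1 ]
  [ 0  1  0  |    4 ]
  [ 0  0  1  |  1/3 ]
Reading off the last column: a = -1, b = 4, c = 1/3.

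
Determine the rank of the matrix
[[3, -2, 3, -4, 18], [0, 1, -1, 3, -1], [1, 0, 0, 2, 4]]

Multiply ρ1 by 1/3.
  [ 1  -2/3   1  -4/3   6 ]
  [ 0     1  -1     3  -1 ]
  [ 1     0   0     2   4 ]
Subtract ρ1 from ρ3.
  [ 1  -2/3   1  -4/3   6 ]
  [ 0     1  -1     3  -1 ]
  [ 0   2/3  -1  10/3  -2 ]
Subtract 2/3 times ρ2 from ρ3.
  [ 1  -2/3     1  -4/3     6 ]
  [ 0     1    -1     3    -1 ]
  [ 0     0  -1/3   4/3  -4/3 ]
Multiply ρ3 by -3.
  [ 1  -2/3   1  -4/3   6 ]
  [ 0     1  -1     3  -1 ]
  [ 0     0   1    -4   4 ]
Add ρ3 to ρ2.
  [ 1  -2/3  1  -4/3  6 ]
  [ 0     1  0    -1  3 ]
  [ 0     0  1    -4  4 ]
Subtract ρ3 from ρ1.
  [ 1  -2/3  0  8/3  2 ]
  [ 0     1  0   -1  3 ]
  [ 0     0  1   -4  4 ]
Add 2/3 times ρ2 to ρ1.
  [ 1  0  0   2  4 ]
  [ 0  1  0  -1  3 ]
  [ 0  0  1  -4  4 ]
The reduced form has 3 nonzero rows.

rank = 3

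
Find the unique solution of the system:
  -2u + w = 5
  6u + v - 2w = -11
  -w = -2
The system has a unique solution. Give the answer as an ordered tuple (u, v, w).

Form the augmented matrix and row-reduce:
  [ -2  0   1  |    5 ]
  [  6  1  -2  |  -11 ]
  [  0  0  -1  |   -2 ]
Multiply R1 by -1/2.
  [ 1  0  -1/2  |  -5/2 ]
  [ 6  1    -2  |   -11 ]
  [ 0  0    -1  |    -2 ]
Subtract 6 times R1 from R2.
  [ 1  0  -1/2  |  -5/2 ]
  [ 0  1     1  |     4 ]
  [ 0  0    -1  |    -2 ]
Multiply R3 by -1.
  [ 1  0  -1/2  |  -5/2 ]
  [ 0  1     1  |     4 ]
  [ 0  0     1  |     2 ]
Subtract R3 from R2.
  [ 1  0  -1/2  |  -5/2 ]
  [ 0  1     0  |     2 ]
  [ 0  0     1  |     2 ]
Add 1/2 times R3 to R1.
  [ 1  0  0  |  -3/2 ]
  [ 0  1  0  |     2 ]
  [ 0  0  1  |     2 ]
Reading off the last column: u = -3/2, v = 2, w = 2.

(-3/2, 2, 2)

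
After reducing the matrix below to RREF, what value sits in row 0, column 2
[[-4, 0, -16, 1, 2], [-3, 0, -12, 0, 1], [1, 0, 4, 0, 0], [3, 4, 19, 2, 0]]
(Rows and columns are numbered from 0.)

4

R1 := -1/4·R1
  [  1  0    4  -1/4  -1/2 ]
  [ -3  0  -12     0     1 ]
  [  1  0    4     0     0 ]
  [  3  4   19     2     0 ]
R2 := R2 + 3·R1
  [ 1  0   4  -1/4  -1/2 ]
  [ 0  0   0  -3/4  -1/2 ]
  [ 1  0   4     0     0 ]
  [ 3  4  19     2     0 ]
R3 := R3 − R1
  [ 1  0   4  -1/4  -1/2 ]
  [ 0  0   0  -3/4  -1/2 ]
  [ 0  0   0   1/4   1/2 ]
  [ 3  4  19     2     0 ]
R4 := R4 − 3·R1
  [ 1  0  4  -1/4  -1/2 ]
  [ 0  0  0  -3/4  -1/2 ]
  [ 0  0  0   1/4   1/2 ]
  [ 0  4  7  11/4   3/2 ]
R2 <=> R4
  [ 1  0  4  -1/4  -1/2 ]
  [ 0  4  7  11/4   3/2 ]
  [ 0  0  0   1/4   1/2 ]
  [ 0  0  0  -3/4  -1/2 ]
R2 := 1/4·R2
  [ 1  0    4   -1/4  -1/2 ]
  [ 0  1  7/4  11/16   3/8 ]
  [ 0  0    0    1/4   1/2 ]
  [ 0  0    0   -3/4  -1/2 ]
R3 := 4·R3
  [ 1  0    4   -1/4  -1/2 ]
  [ 0  1  7/4  11/16   3/8 ]
  [ 0  0    0      1     2 ]
  [ 0  0    0   -3/4  -1/2 ]
R4 := R4 + 3/4·R3
  [ 1  0    4   -1/4  -1/2 ]
  [ 0  1  7/4  11/16   3/8 ]
  [ 0  0    0      1     2 ]
  [ 0  0    0      0     1 ]
R3 := R3 − 2·R4
  [ 1  0    4   -1/4  -1/2 ]
  [ 0  1  7/4  11/16   3/8 ]
  [ 0  0    0      1     0 ]
  [ 0  0    0      0     1 ]
R2 := R2 − 3/8·R4
  [ 1  0    4   -1/4  -1/2 ]
  [ 0  1  7/4  11/16     0 ]
  [ 0  0    0      1     0 ]
  [ 0  0    0      0     1 ]
R1 := R1 + 1/2·R4
  [ 1  0    4   -1/4  0 ]
  [ 0  1  7/4  11/16  0 ]
  [ 0  0    0      1  0 ]
  [ 0  0    0      0  1 ]
R2 := R2 − 11/16·R3
  [ 1  0    4  -1/4  0 ]
  [ 0  1  7/4     0  0 ]
  [ 0  0    0     1  0 ]
  [ 0  0    0     0  1 ]
R1 := R1 + 1/4·R3
  [ 1  0    4  0  0 ]
  [ 0  1  7/4  0  0 ]
  [ 0  0    0  1  0 ]
  [ 0  0    0  0  1 ]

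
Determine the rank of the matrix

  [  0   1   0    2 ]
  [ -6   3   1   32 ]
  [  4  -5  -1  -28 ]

rank = 3

Swap ρ1 and ρ2.
  [ -6   3   1   32 ]
  [  0   1   0    2 ]
  [  4  -5  -1  -28 ]
Multiply ρ1 by -1/6.
  [ 1  -1/2  -1/6  -16/3 ]
  [ 0     1     0      2 ]
  [ 4    -5    -1    -28 ]
Subtract 4 times ρ1 from ρ3.
  [ 1  -1/2  -1/6  -16/3 ]
  [ 0     1     0      2 ]
  [ 0    -3  -1/3  -20/3 ]
Add 3 times ρ2 to ρ3.
  [ 1  -1/2  -1/6  -16/3 ]
  [ 0     1     0      2 ]
  [ 0     0  -1/3   -2/3 ]
Multiply ρ3 by -3.
  [ 1  -1/2  -1/6  -16/3 ]
  [ 0     1     0      2 ]
  [ 0     0     1      2 ]
Add 1/6 times ρ3 to ρ1.
  [ 1  -1/2  0  -5 ]
  [ 0     1  0   2 ]
  [ 0     0  1   2 ]
Add 1/2 times ρ2 to ρ1.
  [ 1  0  0  -4 ]
  [ 0  1  0   2 ]
  [ 0  0  1   2 ]
The reduced form has 3 nonzero rows.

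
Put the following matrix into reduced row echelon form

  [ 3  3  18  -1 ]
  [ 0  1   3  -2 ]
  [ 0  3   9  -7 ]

[[1, 0, 3, 0], [0, 1, 3, 0], [0, 0, 0, 1]]

R1 → 1/3·R1
  [ 1  1  6  -1/3 ]
  [ 0  1  3    -2 ]
  [ 0  3  9    -7 ]
R3 → R3 − 3·R2
  [ 1  1  6  -1/3 ]
  [ 0  1  3    -2 ]
  [ 0  0  0    -1 ]
R3 → -1·R3
  [ 1  1  6  -1/3 ]
  [ 0  1  3    -2 ]
  [ 0  0  0     1 ]
R2 → R2 + 2·R3
  [ 1  1  6  -1/3 ]
  [ 0  1  3     0 ]
  [ 0  0  0     1 ]
R1 → R1 + 1/3·R3
  [ 1  1  6  0 ]
  [ 0  1  3  0 ]
  [ 0  0  0  1 ]
R1 → R1 − R2
  [ 1  0  3  0 ]
  [ 0  1  3  0 ]
  [ 0  0  0  1 ]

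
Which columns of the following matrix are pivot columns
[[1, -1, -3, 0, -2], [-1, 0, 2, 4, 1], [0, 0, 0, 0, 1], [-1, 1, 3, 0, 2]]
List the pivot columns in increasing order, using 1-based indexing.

1, 2, 5

R2 ← R2 + R1
  [  1  -1  -3  0  -2 ]
  [  0  -1  -1  4  -1 ]
  [  0   0   0  0   1 ]
  [ -1   1   3  0   2 ]
R4 ← R4 + R1
  [ 1  -1  -3  0  -2 ]
  [ 0  -1  -1  4  -1 ]
  [ 0   0   0  0   1 ]
  [ 0   0   0  0   0 ]
R2 ← -1·R2
  [ 1  -1  -3   0  -2 ]
  [ 0   1   1  -4   1 ]
  [ 0   0   0   0   1 ]
  [ 0   0   0   0   0 ]
R2 ← R2 − R3
  [ 1  -1  -3   0  -2 ]
  [ 0   1   1  -4   0 ]
  [ 0   0   0   0   1 ]
  [ 0   0   0   0   0 ]
R1 ← R1 + 2·R3
  [ 1  -1  -3   0  0 ]
  [ 0   1   1  -4  0 ]
  [ 0   0   0   0  1 ]
  [ 0   0   0   0  0 ]
R1 ← R1 + R2
  [ 1  0  -2  -4  0 ]
  [ 0  1   1  -4  0 ]
  [ 0  0   0   0  1 ]
  [ 0  0   0   0  0 ]
Pivot columns are the columns containing a leading 1.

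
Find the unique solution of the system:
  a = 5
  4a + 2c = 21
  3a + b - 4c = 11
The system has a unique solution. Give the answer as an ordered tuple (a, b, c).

(5, -2, 1/2)

Form the augmented matrix and row-reduce:
  [ 1  0   0  |   5 ]
  [ 4  0   2  |  21 ]
  [ 3  1  -4  |  11 ]
Subtract 4 times R1 from R2.
  [ 1  0   0  |   5 ]
  [ 0  0   2  |   1 ]
  [ 3  1  -4  |  11 ]
Subtract 3 times R1 from R3.
  [ 1  0   0  |   5 ]
  [ 0  0   2  |   1 ]
  [ 0  1  -4  |  -4 ]
Swap R2 and R3.
  [ 1  0   0  |   5 ]
  [ 0  1  -4  |  -4 ]
  [ 0  0   2  |   1 ]
Multiply R3 by 1/2.
  [ 1  0   0  |    5 ]
  [ 0  1  -4  |   -4 ]
  [ 0  0   1  |  1/2 ]
Add 4 times R3 to R2.
  [ 1  0  0  |    5 ]
  [ 0  1  0  |   -2 ]
  [ 0  0  1  |  1/2 ]
Reading off the last column: a = 5, b = -2, c = 1/2.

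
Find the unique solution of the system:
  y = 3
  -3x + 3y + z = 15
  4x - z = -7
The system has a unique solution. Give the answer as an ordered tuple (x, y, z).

Form the augmented matrix and row-reduce:
  [  0  1   0  |   3 ]
  [ -3  3   1  |  15 ]
  [  4  0  -1  |  -7 ]
R1 <-> R2
  [ -3  3   1  |  15 ]
  [  0  1   0  |   3 ]
  [  4  0  -1  |  -7 ]
R1 ← -1/3·R1
  [ 1  -1  -1/3  |  -5 ]
  [ 0   1     0  |   3 ]
  [ 4   0    -1  |  -7 ]
R3 ← R3 − 4·R1
  [ 1  -1  -1/3  |  -5 ]
  [ 0   1     0  |   3 ]
  [ 0   4   1/3  |  13 ]
R3 ← R3 − 4·R2
  [ 1  -1  -1/3  |  -5 ]
  [ 0   1     0  |   3 ]
  [ 0   0   1/3  |   1 ]
R3 ← 3·R3
  [ 1  -1  -1/3  |  -5 ]
  [ 0   1     0  |   3 ]
  [ 0   0     1  |   3 ]
R1 ← R1 + 1/3·R3
  [ 1  -1  0  |  -4 ]
  [ 0   1  0  |   3 ]
  [ 0   0  1  |   3 ]
R1 ← R1 + R2
  [ 1  0  0  |  -1 ]
  [ 0  1  0  |   3 ]
  [ 0  0  1  |   3 ]
Reading off the last column: x = -1, y = 3, z = 3.

(-1, 3, 3)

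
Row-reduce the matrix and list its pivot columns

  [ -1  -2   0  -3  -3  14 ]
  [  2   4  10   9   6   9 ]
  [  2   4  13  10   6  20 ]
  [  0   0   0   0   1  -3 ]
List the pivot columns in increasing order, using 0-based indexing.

R1 -> -1·R1
R2 -> R2 − 2·R1
R3 -> R3 − 2·R1
R2 -> 1/10·R2
R3 -> R3 − 13·R2
R3 -> 10·R3
R1 -> R1 − 3·R4
R2 -> R2 − 3/10·R3
R1 -> R1 − 3·R3
Pivot columns are the columns containing a leading 1.

0, 2, 3, 4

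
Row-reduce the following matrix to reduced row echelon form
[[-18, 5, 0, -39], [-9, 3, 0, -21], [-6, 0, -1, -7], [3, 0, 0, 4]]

[[1, 0, 0, 4/3], [0, 1, 0, -3], [0, 0, 1, -1], [0, 0, 0, 0]]

ρ1 -> -1/18·ρ1
  [  1  -5/18   0  13/6 ]
  [ -9      3   0   -21 ]
  [ -6      0  -1    -7 ]
  [  3      0   0     4 ]
ρ2 -> ρ2 + 9·ρ1
  [  1  -5/18   0  13/6 ]
  [  0    1/2   0  -3/2 ]
  [ -6      0  -1    -7 ]
  [  3      0   0     4 ]
ρ3 -> ρ3 + 6·ρ1
  [ 1  -5/18   0  13/6 ]
  [ 0    1/2   0  -3/2 ]
  [ 0   -5/3  -1     6 ]
  [ 3      0   0     4 ]
ρ4 -> ρ4 − 3·ρ1
  [ 1  -5/18   0  13/6 ]
  [ 0    1/2   0  -3/2 ]
  [ 0   -5/3  -1     6 ]
  [ 0    5/6   0  -5/2 ]
ρ2 -> 2·ρ2
  [ 1  -5/18   0  13/6 ]
  [ 0      1   0    -3 ]
  [ 0   -5/3  -1     6 ]
  [ 0    5/6   0  -5/2 ]
ρ3 -> ρ3 + 5/3·ρ2
  [ 1  -5/18   0  13/6 ]
  [ 0      1   0    -3 ]
  [ 0      0  -1     1 ]
  [ 0    5/6   0  -5/2 ]
ρ4 -> ρ4 − 5/6·ρ2
  [ 1  -5/18   0  13/6 ]
  [ 0      1   0    -3 ]
  [ 0      0  -1     1 ]
  [ 0      0   0     0 ]
ρ3 -> -1·ρ3
  [ 1  -5/18  0  13/6 ]
  [ 0      1  0    -3 ]
  [ 0      0  1    -1 ]
  [ 0      0  0     0 ]
ρ1 -> ρ1 + 5/18·ρ2
  [ 1  0  0  4/3 ]
  [ 0  1  0   -3 ]
  [ 0  0  1   -1 ]
  [ 0  0  0    0 ]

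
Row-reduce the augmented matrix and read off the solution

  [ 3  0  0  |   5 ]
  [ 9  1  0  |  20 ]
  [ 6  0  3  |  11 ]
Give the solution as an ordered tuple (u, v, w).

(5/3, 5, 1/3)

r1 ← 1/3·r1
  [ 1  0  0  |  5/3 ]
  [ 9  1  0  |   20 ]
  [ 6  0  3  |   11 ]
r2 ← r2 − 9·r1
  [ 1  0  0  |  5/3 ]
  [ 0  1  0  |    5 ]
  [ 6  0  3  |   11 ]
r3 ← r3 − 6·r1
  [ 1  0  0  |  5/3 ]
  [ 0  1  0  |    5 ]
  [ 0  0  3  |    1 ]
r3 ← 1/3·r3
  [ 1  0  0  |  5/3 ]
  [ 0  1  0  |    5 ]
  [ 0  0  1  |  1/3 ]
Reading off the last column: u = 5/3, v = 5, w = 1/3.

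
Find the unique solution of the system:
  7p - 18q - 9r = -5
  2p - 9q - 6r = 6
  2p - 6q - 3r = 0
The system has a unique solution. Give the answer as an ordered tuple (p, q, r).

(-5, -4/3, -2/3)

Form the augmented matrix and row-reduce:
  [ 7  -18  -9  |  -5 ]
  [ 2   -9  -6  |   6 ]
  [ 2   -6  -3  |   0 ]
r1 := 1/7·r1
  [ 1  -18/7  -9/7  |  -5/7 ]
  [ 2     -9    -6  |     6 ]
  [ 2     -6    -3  |     0 ]
r2 := r2 − 2·r1
  [ 1  -18/7   -9/7  |  -5/7 ]
  [ 0  -27/7  -24/7  |  52/7 ]
  [ 2     -6     -3  |     0 ]
r3 := r3 − 2·r1
  [ 1  -18/7   -9/7  |  -5/7 ]
  [ 0  -27/7  -24/7  |  52/7 ]
  [ 0   -6/7   -3/7  |  10/7 ]
r2 := -7/27·r2
  [ 1  -18/7  -9/7  |    -5/7 ]
  [ 0      1   8/9  |  -52/27 ]
  [ 0   -6/7  -3/7  |    10/7 ]
r3 := r3 + 6/7·r2
  [ 1  -18/7  -9/7  |    -5/7 ]
  [ 0      1   8/9  |  -52/27 ]
  [ 0      0   1/3  |    -2/9 ]
r3 := 3·r3
  [ 1  -18/7  -9/7  |    -5/7 ]
  [ 0      1   8/9  |  -52/27 ]
  [ 0      0     1  |    -2/3 ]
r2 := r2 − 8/9·r3
  [ 1  -18/7  -9/7  |  -5/7 ]
  [ 0      1     0  |  -4/3 ]
  [ 0      0     1  |  -2/3 ]
r1 := r1 + 9/7·r3
  [ 1  -18/7  0  |  -11/7 ]
  [ 0      1  0  |   -4/3 ]
  [ 0      0  1  |   -2/3 ]
r1 := r1 + 18/7·r2
  [ 1  0  0  |    -5 ]
  [ 0  1  0  |  -4/3 ]
  [ 0  0  1  |  -2/3 ]
Reading off the last column: p = -5, q = -4/3, r = -2/3.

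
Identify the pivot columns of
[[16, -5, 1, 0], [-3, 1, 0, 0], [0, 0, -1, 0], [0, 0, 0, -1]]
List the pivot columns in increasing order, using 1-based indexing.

r1 ← 1/16·r1
  [  1  -5/16  1/16   0 ]
  [ -3      1     0   0 ]
  [  0      0    -1   0 ]
  [  0      0     0  -1 ]
r2 ← r2 + 3·r1
  [ 1  -5/16  1/16   0 ]
  [ 0   1/16  3/16   0 ]
  [ 0      0    -1   0 ]
  [ 0      0     0  -1 ]
r2 ← 16·r2
  [ 1  -5/16  1/16   0 ]
  [ 0      1     3   0 ]
  [ 0      0    -1   0 ]
  [ 0      0     0  -1 ]
r3 ← -1·r3
  [ 1  -5/16  1/16   0 ]
  [ 0      1     3   0 ]
  [ 0      0     1   0 ]
  [ 0      0     0  -1 ]
r4 ← -1·r4
  [ 1  -5/16  1/16  0 ]
  [ 0      1     3  0 ]
  [ 0      0     1  0 ]
  [ 0      0     0  1 ]
r2 ← r2 − 3·r3
  [ 1  -5/16  1/16  0 ]
  [ 0      1     0  0 ]
  [ 0      0     1  0 ]
  [ 0      0     0  1 ]
r1 ← r1 − 1/16·r3
  [ 1  -5/16  0  0 ]
  [ 0      1  0  0 ]
  [ 0      0  1  0 ]
  [ 0      0  0  1 ]
r1 ← r1 + 5/16·r2
  [ 1  0  0  0 ]
  [ 0  1  0  0 ]
  [ 0  0  1  0 ]
  [ 0  0  0  1 ]
Pivot columns are the columns containing a leading 1.

1, 2, 3, 4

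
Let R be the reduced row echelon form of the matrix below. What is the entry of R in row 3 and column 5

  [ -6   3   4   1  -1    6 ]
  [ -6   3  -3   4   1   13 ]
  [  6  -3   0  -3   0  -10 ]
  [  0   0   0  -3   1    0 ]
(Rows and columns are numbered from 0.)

r1 ← -1/6·r1
  [  1  -1/2  -2/3  -1/6  1/6   -1 ]
  [ -6     3    -3     4    1   13 ]
  [  6    -3     0    -3    0  -10 ]
  [  0     0     0    -3    1    0 ]
r2 ← r2 + 6·r1
  [ 1  -1/2  -2/3  -1/6  1/6   -1 ]
  [ 0     0    -7     3    2    7 ]
  [ 6    -3     0    -3    0  -10 ]
  [ 0     0     0    -3    1    0 ]
r3 ← r3 − 6·r1
  [ 1  -1/2  -2/3  -1/6  1/6  -1 ]
  [ 0     0    -7     3    2   7 ]
  [ 0     0     4    -2   -1  -4 ]
  [ 0     0     0    -3    1   0 ]
r2 ← -1/7·r2
  [ 1  -1/2  -2/3  -1/6   1/6  -1 ]
  [ 0     0     1  -3/7  -2/7  -1 ]
  [ 0     0     4    -2    -1  -4 ]
  [ 0     0     0    -3     1   0 ]
r3 ← r3 − 4·r2
  [ 1  -1/2  -2/3  -1/6   1/6  -1 ]
  [ 0     0     1  -3/7  -2/7  -1 ]
  [ 0     0     0  -2/7   1/7   0 ]
  [ 0     0     0    -3     1   0 ]
r3 ← -7/2·r3
  [ 1  -1/2  -2/3  -1/6   1/6  -1 ]
  [ 0     0     1  -3/7  -2/7  -1 ]
  [ 0     0     0     1  -1/2   0 ]
  [ 0     0     0    -3     1   0 ]
r4 ← r4 + 3·r3
  [ 1  -1/2  -2/3  -1/6   1/6  -1 ]
  [ 0     0     1  -3/7  -2/7  -1 ]
  [ 0     0     0     1  -1/2   0 ]
  [ 0     0     0     0  -1/2   0 ]
r4 ← -2·r4
  [ 1  -1/2  -2/3  -1/6   1/6  -1 ]
  [ 0     0     1  -3/7  -2/7  -1 ]
  [ 0     0     0     1  -1/2   0 ]
  [ 0     0     0     0     1   0 ]
r3 ← r3 + 1/2·r4
  [ 1  -1/2  -2/3  -1/6   1/6  -1 ]
  [ 0     0     1  -3/7  -2/7  -1 ]
  [ 0     0     0     1     0   0 ]
  [ 0     0     0     0     1   0 ]
r2 ← r2 + 2/7·r4
  [ 1  -1/2  -2/3  -1/6  1/6  -1 ]
  [ 0     0     1  -3/7    0  -1 ]
  [ 0     0     0     1    0   0 ]
  [ 0     0     0     0    1   0 ]
r1 ← r1 − 1/6·r4
  [ 1  -1/2  -2/3  -1/6  0  -1 ]
  [ 0     0     1  -3/7  0  -1 ]
  [ 0     0     0     1  0   0 ]
  [ 0     0     0     0  1   0 ]
r2 ← r2 + 3/7·r3
  [ 1  -1/2  -2/3  -1/6  0  -1 ]
  [ 0     0     1     0  0  -1 ]
  [ 0     0     0     1  0   0 ]
  [ 0     0     0     0  1   0 ]
r1 ← r1 + 1/6·r3
  [ 1  -1/2  -2/3  0  0  -1 ]
  [ 0     0     1  0  0  -1 ]
  [ 0     0     0  1  0   0 ]
  [ 0     0     0  0  1   0 ]
r1 ← r1 + 2/3·r2
  [ 1  -1/2  0  0  0  -5/3 ]
  [ 0     0  1  0  0    -1 ]
  [ 0     0  0  1  0     0 ]
  [ 0     0  0  0  1     0 ]

0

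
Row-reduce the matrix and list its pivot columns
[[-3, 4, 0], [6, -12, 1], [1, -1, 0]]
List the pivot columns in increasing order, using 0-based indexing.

R1 := -1/3·R1
  [ 1  -4/3  0 ]
  [ 6   -12  1 ]
  [ 1    -1  0 ]
R2 := R2 − 6·R1
  [ 1  -4/3  0 ]
  [ 0    -4  1 ]
  [ 1    -1  0 ]
R3 := R3 − R1
  [ 1  -4/3  0 ]
  [ 0    -4  1 ]
  [ 0   1/3  0 ]
R2 := -1/4·R2
  [ 1  -4/3     0 ]
  [ 0     1  -1/4 ]
  [ 0   1/3     0 ]
R3 := R3 − 1/3·R2
  [ 1  -4/3     0 ]
  [ 0     1  -1/4 ]
  [ 0     0  1/12 ]
R3 := 12·R3
  [ 1  -4/3     0 ]
  [ 0     1  -1/4 ]
  [ 0     0     1 ]
R2 := R2 + 1/4·R3
  [ 1  -4/3  0 ]
  [ 0     1  0 ]
  [ 0     0  1 ]
R1 := R1 + 4/3·R2
  [ 1  0  0 ]
  [ 0  1  0 ]
  [ 0  0  1 ]
Pivot columns are the columns containing a leading 1.

0, 1, 2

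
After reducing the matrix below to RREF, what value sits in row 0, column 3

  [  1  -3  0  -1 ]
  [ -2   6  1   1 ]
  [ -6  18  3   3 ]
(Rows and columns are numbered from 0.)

-1

R2 ← R2 + 2·R1
  [  1  -3  0  -1 ]
  [  0   0  1  -1 ]
  [ -6  18  3   3 ]
R3 ← R3 + 6·R1
  [ 1  -3  0  -1 ]
  [ 0   0  1  -1 ]
  [ 0   0  3  -3 ]
R3 ← R3 − 3·R2
  [ 1  -3  0  -1 ]
  [ 0   0  1  -1 ]
  [ 0   0  0   0 ]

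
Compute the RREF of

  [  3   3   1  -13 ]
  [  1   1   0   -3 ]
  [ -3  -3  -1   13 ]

r1 ← 1/3·r1
  [  1   1  1/3  -13/3 ]
  [  1   1    0     -3 ]
  [ -3  -3   -1     13 ]
r2 ← r2 − r1
  [  1   1   1/3  -13/3 ]
  [  0   0  -1/3    4/3 ]
  [ -3  -3    -1     13 ]
r3 ← r3 + 3·r1
  [ 1  1   1/3  -13/3 ]
  [ 0  0  -1/3    4/3 ]
  [ 0  0     0      0 ]
r2 ← -3·r2
  [ 1  1  1/3  -13/3 ]
  [ 0  0    1     -4 ]
  [ 0  0    0      0 ]
r1 ← r1 − 1/3·r2
  [ 1  1  0  -3 ]
  [ 0  0  1  -4 ]
  [ 0  0  0   0 ]

[[1, 1, 0, -3], [0, 0, 1, -4], [0, 0, 0, 0]]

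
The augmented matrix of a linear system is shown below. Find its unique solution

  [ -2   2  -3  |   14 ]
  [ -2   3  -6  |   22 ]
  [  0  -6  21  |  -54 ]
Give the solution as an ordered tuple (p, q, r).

(-2, 2, -2)

r1 → -1/2·r1
r2 → r2 + 2·r1
r3 → r3 + 6·r2
r3 → 1/3·r3
r2 → r2 + 3·r3
r1 → r1 − 3/2·r3
r1 → r1 + r2
Reading off the last column: p = -2, q = 2, r = -2.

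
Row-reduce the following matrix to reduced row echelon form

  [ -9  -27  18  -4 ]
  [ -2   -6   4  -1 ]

[[1, 3, -2, 0], [0, 0, 0, 1]]

r1 -> -1/9·r1
  [  1   3  -2  4/9 ]
  [ -2  -6   4   -1 ]
r2 -> r2 + 2·r1
  [ 1  3  -2   4/9 ]
  [ 0  0   0  -1/9 ]
r2 -> -9·r2
  [ 1  3  -2  4/9 ]
  [ 0  0   0    1 ]
r1 -> r1 − 4/9·r2
  [ 1  3  -2  0 ]
  [ 0  0   0  1 ]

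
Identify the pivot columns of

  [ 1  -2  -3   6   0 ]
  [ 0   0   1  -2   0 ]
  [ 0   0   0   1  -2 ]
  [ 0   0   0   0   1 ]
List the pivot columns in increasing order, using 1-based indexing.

Add 2 times r4 to r3.
  [ 1  -2  -3   6  0 ]
  [ 0   0   1  -2  0 ]
  [ 0   0   0   1  0 ]
  [ 0   0   0   0  1 ]
Add 2 times r3 to r2.
  [ 1  -2  -3  6  0 ]
  [ 0   0   1  0  0 ]
  [ 0   0   0  1  0 ]
  [ 0   0   0  0  1 ]
Subtract 6 times r3 from r1.
  [ 1  -2  -3  0  0 ]
  [ 0   0   1  0  0 ]
  [ 0   0   0  1  0 ]
  [ 0   0   0  0  1 ]
Add 3 times r2 to r1.
  [ 1  -2  0  0  0 ]
  [ 0   0  1  0  0 ]
  [ 0   0  0  1  0 ]
  [ 0   0  0  0  1 ]
Pivot columns are the columns containing a leading 1.

1, 3, 4, 5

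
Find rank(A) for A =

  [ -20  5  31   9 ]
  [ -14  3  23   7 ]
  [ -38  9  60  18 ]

rank = 3

R1 := -1/20·R1
  [   1  -1/4  -31/20  -9/20 ]
  [ -14     3      23      7 ]
  [ -38     9      60     18 ]
R2 := R2 + 14·R1
  [   1  -1/4  -31/20  -9/20 ]
  [   0  -1/2   13/10   7/10 ]
  [ -38     9      60     18 ]
R3 := R3 + 38·R1
  [ 1  -1/4  -31/20  -9/20 ]
  [ 0  -1/2   13/10   7/10 ]
  [ 0  -1/2   11/10   9/10 ]
R2 := -2·R2
  [ 1  -1/4  -31/20  -9/20 ]
  [ 0     1   -13/5   -7/5 ]
  [ 0  -1/2   11/10   9/10 ]
R3 := R3 + 1/2·R2
  [ 1  -1/4  -31/20  -9/20 ]
  [ 0     1   -13/5   -7/5 ]
  [ 0     0    -1/5    1/5 ]
R3 := -5·R3
  [ 1  -1/4  -31/20  -9/20 ]
  [ 0     1   -13/5   -7/5 ]
  [ 0     0       1     -1 ]
R2 := R2 + 13/5·R3
  [ 1  -1/4  -31/20  -9/20 ]
  [ 0     1       0     -4 ]
  [ 0     0       1     -1 ]
R1 := R1 + 31/20·R3
  [ 1  -1/4  0  -2 ]
  [ 0     1  0  -4 ]
  [ 0     0  1  -1 ]
R1 := R1 + 1/4·R2
  [ 1  0  0  -3 ]
  [ 0  1  0  -4 ]
  [ 0  0  1  -1 ]
The reduced form has 3 nonzero rows.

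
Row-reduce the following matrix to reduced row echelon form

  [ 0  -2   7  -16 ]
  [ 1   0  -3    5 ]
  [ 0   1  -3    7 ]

[[1, 0, 0, -1], [0, 1, 0, 1], [0, 0, 1, -2]]

ρ1 <=> ρ2
  [ 1   0  -3    5 ]
  [ 0  -2   7  -16 ]
  [ 0   1  -3    7 ]
ρ2 → -1/2·ρ2
  [ 1  0    -3  5 ]
  [ 0  1  -7/2  8 ]
  [ 0  1    -3  7 ]
ρ3 → ρ3 − ρ2
  [ 1  0    -3   5 ]
  [ 0  1  -7/2   8 ]
  [ 0  0   1/2  -1 ]
ρ3 → 2·ρ3
  [ 1  0    -3   5 ]
  [ 0  1  -7/2   8 ]
  [ 0  0     1  -2 ]
ρ2 → ρ2 + 7/2·ρ3
  [ 1  0  -3   5 ]
  [ 0  1   0   1 ]
  [ 0  0   1  -2 ]
ρ1 → ρ1 + 3·ρ3
  [ 1  0  0  -1 ]
  [ 0  1  0   1 ]
  [ 0  0  1  -2 ]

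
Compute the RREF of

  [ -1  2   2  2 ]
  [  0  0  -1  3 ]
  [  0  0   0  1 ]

[[1, -2, 0, 0], [0, 0, 1, 0], [0, 0, 0, 1]]

R1 := -1·R1
R2 := -1·R2
R2 := R2 + 3·R3
R1 := R1 + 2·R3
R1 := R1 + 2·R2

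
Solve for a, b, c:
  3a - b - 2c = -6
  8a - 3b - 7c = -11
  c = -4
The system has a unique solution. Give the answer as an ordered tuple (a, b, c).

Form the augmented matrix and row-reduce:
  [ 3  -1  -2  |   -6 ]
  [ 8  -3  -7  |  -11 ]
  [ 0   0   1  |   -4 ]
R1 → 1/3·R1
  [ 1  -1/3  -2/3  |   -2 ]
  [ 8    -3    -7  |  -11 ]
  [ 0     0     1  |   -4 ]
R2 → R2 − 8·R1
  [ 1  -1/3  -2/3  |  -2 ]
  [ 0  -1/3  -5/3  |   5 ]
  [ 0     0     1  |  -4 ]
R2 → -3·R2
  [ 1  -1/3  -2/3  |   -2 ]
  [ 0     1     5  |  -15 ]
  [ 0     0     1  |   -4 ]
R2 → R2 − 5·R3
  [ 1  -1/3  -2/3  |  -2 ]
  [ 0     1     0  |   5 ]
  [ 0     0     1  |  -4 ]
R1 → R1 + 2/3·R3
  [ 1  -1/3  0  |  -14/3 ]
  [ 0     1  0  |      5 ]
  [ 0     0  1  |     -4 ]
R1 → R1 + 1/3·R2
  [ 1  0  0  |  -3 ]
  [ 0  1  0  |   5 ]
  [ 0  0  1  |  -4 ]
Reading off the last column: a = -3, b = 5, c = -4.

(-3, 5, -4)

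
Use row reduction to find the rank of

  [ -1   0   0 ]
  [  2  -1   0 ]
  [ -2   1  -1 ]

rank = 3

ρ1 := -1·ρ1
  [  1   0   0 ]
  [  2  -1   0 ]
  [ -2   1  -1 ]
ρ2 := ρ2 − 2·ρ1
  [  1   0   0 ]
  [  0  -1   0 ]
  [ -2   1  -1 ]
ρ3 := ρ3 + 2·ρ1
  [ 1   0   0 ]
  [ 0  -1   0 ]
  [ 0   1  -1 ]
ρ2 := -1·ρ2
  [ 1  0   0 ]
  [ 0  1   0 ]
  [ 0  1  -1 ]
ρ3 := ρ3 − ρ2
  [ 1  0   0 ]
  [ 0  1   0 ]
  [ 0  0  -1 ]
ρ3 := -1·ρ3
  [ 1  0  0 ]
  [ 0  1  0 ]
  [ 0  0  1 ]
The reduced form has 3 nonzero rows.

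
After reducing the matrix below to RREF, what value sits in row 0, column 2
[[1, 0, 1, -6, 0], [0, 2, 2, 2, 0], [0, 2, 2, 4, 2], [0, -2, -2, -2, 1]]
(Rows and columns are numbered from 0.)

1

Multiply r2 by 1/2.
  [ 1   0   1  -6  0 ]
  [ 0   1   1   1  0 ]
  [ 0   2   2   4  2 ]
  [ 0  -2  -2  -2  1 ]
Subtract 2 times r2 from r3.
  [ 1   0   1  -6  0 ]
  [ 0   1   1   1  0 ]
  [ 0   0   0   2  2 ]
  [ 0  -2  -2  -2  1 ]
Add 2 times r2 to r4.
  [ 1  0  1  -6  0 ]
  [ 0  1  1   1  0 ]
  [ 0  0  0   2  2 ]
  [ 0  0  0   0  1 ]
Multiply r3 by 1/2.
  [ 1  0  1  -6  0 ]
  [ 0  1  1   1  0 ]
  [ 0  0  0   1  1 ]
  [ 0  0  0   0  1 ]
Subtract r4 from r3.
  [ 1  0  1  -6  0 ]
  [ 0  1  1   1  0 ]
  [ 0  0  0   1  0 ]
  [ 0  0  0   0  1 ]
Subtract r3 from r2.
  [ 1  0  1  -6  0 ]
  [ 0  1  1   0  0 ]
  [ 0  0  0   1  0 ]
  [ 0  0  0   0  1 ]
Add 6 times r3 to r1.
  [ 1  0  1  0  0 ]
  [ 0  1  1  0  0 ]
  [ 0  0  0  1  0 ]
  [ 0  0  0  0  1 ]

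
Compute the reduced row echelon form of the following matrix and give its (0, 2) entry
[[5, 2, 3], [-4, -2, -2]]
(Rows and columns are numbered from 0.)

r1 := 1/5·r1
  [  1  2/5  3/5 ]
  [ -4   -2   -2 ]
r2 := r2 + 4·r1
  [ 1   2/5  3/5 ]
  [ 0  -2/5  2/5 ]
r2 := -5/2·r2
  [ 1  2/5  3/5 ]
  [ 0    1   -1 ]
r1 := r1 − 2/5·r2
  [ 1  0   1 ]
  [ 0  1  -1 ]

1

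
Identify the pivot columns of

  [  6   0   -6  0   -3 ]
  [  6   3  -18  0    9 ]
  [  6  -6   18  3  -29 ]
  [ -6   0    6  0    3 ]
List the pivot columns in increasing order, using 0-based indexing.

0, 1, 3

r1 := 1/6·r1
  [  1   0   -1  0  -1/2 ]
  [  6   3  -18  0     9 ]
  [  6  -6   18  3   -29 ]
  [ -6   0    6  0     3 ]
r2 := r2 − 6·r1
  [  1   0   -1  0  -1/2 ]
  [  0   3  -12  0    12 ]
  [  6  -6   18  3   -29 ]
  [ -6   0    6  0     3 ]
r3 := r3 − 6·r1
  [  1   0   -1  0  -1/2 ]
  [  0   3  -12  0    12 ]
  [  0  -6   24  3   -26 ]
  [ -6   0    6  0     3 ]
r4 := r4 + 6·r1
  [ 1   0   -1  0  -1/2 ]
  [ 0   3  -12  0    12 ]
  [ 0  -6   24  3   -26 ]
  [ 0   0    0  0     0 ]
r2 := 1/3·r2
  [ 1   0  -1  0  -1/2 ]
  [ 0   1  -4  0     4 ]
  [ 0  -6  24  3   -26 ]
  [ 0   0   0  0     0 ]
r3 := r3 + 6·r2
  [ 1  0  -1  0  -1/2 ]
  [ 0  1  -4  0     4 ]
  [ 0  0   0  3    -2 ]
  [ 0  0   0  0     0 ]
r3 := 1/3·r3
  [ 1  0  -1  0  -1/2 ]
  [ 0  1  -4  0     4 ]
  [ 0  0   0  1  -2/3 ]
  [ 0  0   0  0     0 ]
Pivot columns are the columns containing a leading 1.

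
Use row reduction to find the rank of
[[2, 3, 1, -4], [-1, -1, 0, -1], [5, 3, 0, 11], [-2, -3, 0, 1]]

Multiply R1 by 1/2.
  [  1  3/2  1/2  -2 ]
  [ -1   -1    0  -1 ]
  [  5    3    0  11 ]
  [ -2   -3    0   1 ]
Add R1 to R2.
  [  1  3/2  1/2  -2 ]
  [  0  1/2  1/2  -3 ]
  [  5    3    0  11 ]
  [ -2   -3    0   1 ]
Subtract 5 times R1 from R3.
  [  1   3/2   1/2  -2 ]
  [  0   1/2   1/2  -3 ]
  [  0  -9/2  -5/2  21 ]
  [ -2    -3     0   1 ]
Add 2 times R1 to R4.
  [ 1   3/2   1/2  -2 ]
  [ 0   1/2   1/2  -3 ]
  [ 0  -9/2  -5/2  21 ]
  [ 0     0     1  -3 ]
Multiply R2 by 2.
  [ 1   3/2   1/2  -2 ]
  [ 0     1     1  -6 ]
  [ 0  -9/2  -5/2  21 ]
  [ 0     0     1  -3 ]
Add 9/2 times R2 to R3.
  [ 1  3/2  1/2  -2 ]
  [ 0    1    1  -6 ]
  [ 0    0    2  -6 ]
  [ 0    0    1  -3 ]
Multiply R3 by 1/2.
  [ 1  3/2  1/2  -2 ]
  [ 0    1    1  -6 ]
  [ 0    0    1  -3 ]
  [ 0    0    1  -3 ]
Subtract R3 from R4.
  [ 1  3/2  1/2  -2 ]
  [ 0    1    1  -6 ]
  [ 0    0    1  -3 ]
  [ 0    0    0   0 ]
Subtract R3 from R2.
  [ 1  3/2  1/2  -2 ]
  [ 0    1    0  -3 ]
  [ 0    0    1  -3 ]
  [ 0    0    0   0 ]
Subtract 1/2 times R3 from R1.
  [ 1  3/2  0  -1/2 ]
  [ 0    1  0    -3 ]
  [ 0    0  1    -3 ]
  [ 0    0  0     0 ]
Subtract 3/2 times R2 from R1.
  [ 1  0  0   4 ]
  [ 0  1  0  -3 ]
  [ 0  0  1  -3 ]
  [ 0  0  0   0 ]
The reduced form has 3 nonzero rows.

rank = 3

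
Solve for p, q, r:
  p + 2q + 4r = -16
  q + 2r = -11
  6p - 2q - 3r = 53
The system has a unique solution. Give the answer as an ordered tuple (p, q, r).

Form the augmented matrix and row-reduce:
  [ 1   2   4  |  -16 ]
  [ 0   1   2  |  -11 ]
  [ 6  -2  -3  |   53 ]
R3 → R3 − 6·R1
  [ 1    2    4  |  -16 ]
  [ 0    1    2  |  -11 ]
  [ 0  -14  -27  |  149 ]
R3 → R3 + 14·R2
  [ 1  2  4  |  -16 ]
  [ 0  1  2  |  -11 ]
  [ 0  0  1  |   -5 ]
R2 → R2 − 2·R3
  [ 1  2  4  |  -16 ]
  [ 0  1  0  |   -1 ]
  [ 0  0  1  |   -5 ]
R1 → R1 − 4·R3
  [ 1  2  0  |   4 ]
  [ 0  1  0  |  -1 ]
  [ 0  0  1  |  -5 ]
R1 → R1 − 2·R2
  [ 1  0  0  |   6 ]
  [ 0  1  0  |  -1 ]
  [ 0  0  1  |  -5 ]
Reading off the last column: p = 6, q = -1, r = -5.

(6, -1, -5)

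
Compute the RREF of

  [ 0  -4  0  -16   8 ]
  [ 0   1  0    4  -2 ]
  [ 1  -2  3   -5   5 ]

[[1, 0, 3, 3, 1], [0, 1, 0, 4, -2], [0, 0, 0, 0, 0]]

R1 <=> R3
R3 ← R3 + 4·R2
R1 ← R1 + 2·R2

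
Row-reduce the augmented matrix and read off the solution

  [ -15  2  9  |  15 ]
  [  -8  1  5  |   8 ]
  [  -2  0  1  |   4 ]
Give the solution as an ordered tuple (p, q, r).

R1 := -1/15·R1
R2 := R2 + 8·R1
R3 := R3 + 2·R1
R2 := -15·R2
R3 := R3 + 4/15·R2
R3 := -1·R3
R2 := R2 + 3·R3
R1 := R1 + 3/5·R3
R1 := R1 + 2/15·R2
Reading off the last column: p = -3, q = -6, r = -2.

(-3, -6, -2)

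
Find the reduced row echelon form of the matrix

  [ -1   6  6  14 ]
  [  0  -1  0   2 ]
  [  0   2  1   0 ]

R1 → -1·R1
  [ 1  -6  -6  -14 ]
  [ 0  -1   0    2 ]
  [ 0   2   1    0 ]
R2 → -1·R2
  [ 1  -6  -6  -14 ]
  [ 0   1   0   -2 ]
  [ 0   2   1    0 ]
R3 → R3 − 2·R2
  [ 1  -6  -6  -14 ]
  [ 0   1   0   -2 ]
  [ 0   0   1    4 ]
R1 → R1 + 6·R3
  [ 1  -6  0  10 ]
  [ 0   1  0  -2 ]
  [ 0   0  1   4 ]
R1 → R1 + 6·R2
  [ 1  0  0  -2 ]
  [ 0  1  0  -2 ]
  [ 0  0  1   4 ]

[[1, 0, 0, -2], [0, 1, 0, -2], [0, 0, 1, 4]]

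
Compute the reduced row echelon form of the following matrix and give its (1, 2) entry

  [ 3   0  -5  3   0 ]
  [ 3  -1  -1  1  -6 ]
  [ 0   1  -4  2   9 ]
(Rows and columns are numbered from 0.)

-4

R1 → 1/3·R1
R2 → R2 − 3·R1
R2 → -1·R2
R3 → R3 − R2
R3 → 1/3·R3
R2 → R2 − 6·R3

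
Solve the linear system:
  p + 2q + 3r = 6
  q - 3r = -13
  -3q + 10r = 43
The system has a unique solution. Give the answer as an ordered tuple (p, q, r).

Form the augmented matrix and row-reduce:
  [ 1   2   3  |    6 ]
  [ 0   1  -3  |  -13 ]
  [ 0  -3  10  |   43 ]
R3 -> R3 + 3·R2
R2 -> R2 + 3·R3
R1 -> R1 − 3·R3
R1 -> R1 − 2·R2
Reading off the last column: p = -4, q = -1, r = 4.

(-4, -1, 4)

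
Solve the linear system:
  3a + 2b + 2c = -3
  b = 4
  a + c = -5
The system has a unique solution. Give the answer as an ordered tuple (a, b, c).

Form the augmented matrix and row-reduce:
  [ 3  2  2  |  -3 ]
  [ 0  1  0  |   4 ]
  [ 1  0  1  |  -5 ]
R1 → 1/3·R1
  [ 1  2/3  2/3  |  -1 ]
  [ 0    1    0  |   4 ]
  [ 1    0    1  |  -5 ]
R3 → R3 − R1
  [ 1   2/3  2/3  |  -1 ]
  [ 0     1    0  |   4 ]
  [ 0  -2/3  1/3  |  -4 ]
R3 → R3 + 2/3·R2
  [ 1  2/3  2/3  |    -1 ]
  [ 0    1    0  |     4 ]
  [ 0    0  1/3  |  -4/3 ]
R3 → 3·R3
  [ 1  2/3  2/3  |  -1 ]
  [ 0    1    0  |   4 ]
  [ 0    0    1  |  -4 ]
R1 → R1 − 2/3·R3
  [ 1  2/3  0  |  5/3 ]
  [ 0    1  0  |    4 ]
  [ 0    0  1  |   -4 ]
R1 → R1 − 2/3·R2
  [ 1  0  0  |  -1 ]
  [ 0  1  0  |   4 ]
  [ 0  0  1  |  -4 ]
Reading off the last column: a = -1, b = 4, c = -4.

(-1, 4, -4)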